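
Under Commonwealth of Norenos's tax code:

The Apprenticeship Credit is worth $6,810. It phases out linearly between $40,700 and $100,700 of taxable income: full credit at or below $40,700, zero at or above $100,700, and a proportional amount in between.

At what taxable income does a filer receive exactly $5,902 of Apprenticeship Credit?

$48,700

$5,902 is 5,902/6,810 of the full $6,810, so 908/6,810 of the $60,000 range has been used: income = $40,700 + $60,000 × 908/6,810 = $48,700.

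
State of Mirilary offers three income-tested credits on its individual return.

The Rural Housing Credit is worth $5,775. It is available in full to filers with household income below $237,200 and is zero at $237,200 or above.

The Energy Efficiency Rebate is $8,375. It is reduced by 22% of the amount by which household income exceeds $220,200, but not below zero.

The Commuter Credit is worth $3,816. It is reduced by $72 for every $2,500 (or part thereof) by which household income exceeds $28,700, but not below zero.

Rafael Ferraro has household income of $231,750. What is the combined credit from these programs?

$11,609

Rural Housing Credit: $231,750 is below the $237,200 cutoff, so the full $5,775 applies.
Energy Efficiency Rebate: 22% of the $11,550 excess over $220,200 is $2,541; credit = $8,375 − $2,541 = $5,834.
Commuter Credit: income exceeds $28,700 by $203,050 → 82 increments × $72 = $5,904 ≥ base, so the credit is $0.
Total: $5,775 + $5,834 + $0 = $11,609.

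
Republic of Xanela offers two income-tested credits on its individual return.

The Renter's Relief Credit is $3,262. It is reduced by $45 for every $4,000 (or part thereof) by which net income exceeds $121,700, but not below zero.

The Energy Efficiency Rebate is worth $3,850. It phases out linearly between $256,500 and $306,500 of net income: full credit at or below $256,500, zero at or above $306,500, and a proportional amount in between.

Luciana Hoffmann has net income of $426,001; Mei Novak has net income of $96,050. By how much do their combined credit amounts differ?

Luciana ($426,001): Renter's Relief Credit: income exceeds $121,700 by $304,301 → 77 increments × $45 = $3,465 ≥ base, so the credit is $0. Energy Efficiency Rebate: $426,001 is at or above $306,500, so the credit is $0. total $0 + $0 = $0
Mei ($96,050): Renter's Relief Credit: $96,050 is at or below the $121,700 threshold, so the full $3,262 applies. Energy Efficiency Rebate: $96,050 is at or below the $256,500 threshold, so the full $3,850 applies. total $3,262 + $3,850 = $7,112
Difference: |$0 − $7,112| = $7,112.

$7,112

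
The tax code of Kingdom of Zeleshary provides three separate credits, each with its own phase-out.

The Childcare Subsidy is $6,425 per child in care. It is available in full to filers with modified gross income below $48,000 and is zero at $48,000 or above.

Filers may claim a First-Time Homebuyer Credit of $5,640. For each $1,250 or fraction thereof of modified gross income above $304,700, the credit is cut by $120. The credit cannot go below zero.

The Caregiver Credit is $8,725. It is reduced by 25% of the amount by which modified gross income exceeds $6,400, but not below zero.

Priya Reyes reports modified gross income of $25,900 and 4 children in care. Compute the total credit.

$35,190

Childcare Subsidy: base = 4 × $6,425 = $25,700. $25,900 is below the $48,000 cutoff, so the full $25,700 applies.
First-Time Homebuyer Credit: $25,900 is at or below the $304,700 threshold, so the full $5,640 applies.
Caregiver Credit: 25% of the $19,500 excess over $6,400 is $4,875; credit = $8,725 − $4,875 = $3,850.
Total: $25,700 + $5,640 + $3,850 = $35,190.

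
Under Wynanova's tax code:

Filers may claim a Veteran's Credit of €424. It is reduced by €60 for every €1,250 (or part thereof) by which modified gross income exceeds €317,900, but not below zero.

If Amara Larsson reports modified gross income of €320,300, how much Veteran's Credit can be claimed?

Veteran's Credit: income exceeds €317,900 by €2,400, which is 2 full-or-partial €1,250 increments; reduction = 2 × €60 = €120, leaving €304.

€304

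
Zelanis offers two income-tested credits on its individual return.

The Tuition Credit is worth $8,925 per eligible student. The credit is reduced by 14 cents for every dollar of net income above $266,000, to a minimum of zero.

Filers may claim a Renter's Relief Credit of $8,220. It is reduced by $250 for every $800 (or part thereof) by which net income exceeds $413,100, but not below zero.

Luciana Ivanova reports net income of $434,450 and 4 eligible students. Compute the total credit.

$13,587

Tuition Credit: base = 4 × $8,925 = $35,700. 14% of the $168,450 excess over $266,000 is $23,583; credit = $35,700 − $23,583 = $12,117.
Renter's Relief Credit: income exceeds $413,100 by $21,350, which is 27 full-or-partial $800 increments; reduction = 27 × $250 = $6,750, leaving $1,470.
Total: $12,117 + $1,470 = $13,587.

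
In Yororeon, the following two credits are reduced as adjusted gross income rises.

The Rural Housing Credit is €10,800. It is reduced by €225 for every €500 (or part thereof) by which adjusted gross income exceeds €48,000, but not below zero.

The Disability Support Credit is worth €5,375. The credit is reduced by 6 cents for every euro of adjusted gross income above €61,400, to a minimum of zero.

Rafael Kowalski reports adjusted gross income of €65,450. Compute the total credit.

€8,057

Rural Housing Credit: income exceeds €48,000 by €17,450, which is 35 full-or-partial €500 increments; reduction = 35 × €225 = €7,875, leaving €2,925.
Disability Support Credit: 6% of the €4,050 excess over €61,400 is €243; credit = €5,375 − €243 = €5,132.
Total: €2,925 + €5,132 = €8,057.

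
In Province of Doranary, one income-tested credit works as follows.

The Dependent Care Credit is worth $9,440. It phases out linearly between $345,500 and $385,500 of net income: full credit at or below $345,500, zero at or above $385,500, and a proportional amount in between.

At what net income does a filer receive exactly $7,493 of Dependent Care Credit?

$7,493 is 7,493/9,440 of the full $9,440, so 1,947/9,440 of the $40,000 range has been used: income = $345,500 + $40,000 × 1,947/9,440 = $353,750.

$353,750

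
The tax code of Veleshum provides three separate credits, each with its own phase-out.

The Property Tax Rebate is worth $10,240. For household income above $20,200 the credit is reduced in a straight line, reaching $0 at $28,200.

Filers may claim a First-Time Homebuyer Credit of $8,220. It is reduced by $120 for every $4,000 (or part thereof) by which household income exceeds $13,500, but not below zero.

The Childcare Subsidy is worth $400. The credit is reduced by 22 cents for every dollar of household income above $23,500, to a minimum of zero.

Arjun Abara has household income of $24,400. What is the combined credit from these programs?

$12,926

Property Tax Rebate: $24,400 is $4,200 into a $8,000 phase-out range, leaving 3,800/8,000 of the credit: $10,240 × 3,800/8,000 = $4,864.
First-Time Homebuyer Credit: income exceeds $13,500 by $10,900, which is 3 full-or-partial $4,000 increments; reduction = 3 × $120 = $360, leaving $7,860.
Childcare Subsidy: 22% of the $900 excess over $23,500 is $198; credit = $400 − $198 = $202.
Total: $4,864 + $7,860 + $202 = $12,926.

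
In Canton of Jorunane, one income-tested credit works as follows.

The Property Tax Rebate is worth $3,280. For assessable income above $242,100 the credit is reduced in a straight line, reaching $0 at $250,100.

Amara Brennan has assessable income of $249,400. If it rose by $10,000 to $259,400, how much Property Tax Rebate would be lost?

At $249,400 — $249,400 is $7,300 into a $8,000 phase-out range, leaving 700/8,000 of the credit: $3,280 × 700/8,000 = $287.
At $259,400 — $259,400 is at or above $250,100, so the credit is $0.
Lost: $287 − $0 = $287.

$287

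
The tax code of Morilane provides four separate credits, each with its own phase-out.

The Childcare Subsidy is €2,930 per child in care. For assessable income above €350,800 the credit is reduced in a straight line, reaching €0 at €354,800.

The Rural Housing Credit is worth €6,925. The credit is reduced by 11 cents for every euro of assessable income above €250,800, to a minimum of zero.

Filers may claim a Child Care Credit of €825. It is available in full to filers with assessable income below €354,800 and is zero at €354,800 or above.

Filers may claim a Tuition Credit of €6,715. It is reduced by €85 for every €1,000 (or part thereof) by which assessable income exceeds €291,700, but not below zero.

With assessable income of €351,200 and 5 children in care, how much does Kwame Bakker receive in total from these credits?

€15,625

Childcare Subsidy: base = 5 × €2,930 = €14,650. €351,200 is €400 into a €4,000 phase-out range, leaving 3,600/4,000 of the credit: €14,650 × 3,600/4,000 = €13,185.
Rural Housing Credit: 11% of the €100,400 excess over €250,800 is €11,044 ≥ base, so the credit is €0.
Child Care Credit: €351,200 is below the €354,800 cutoff, so the full €825 applies.
Tuition Credit: income exceeds €291,700 by €59,500, which is 60 full-or-partial €1,000 increments; reduction = 60 × €85 = €5,100, leaving €1,615.
Total: €13,185 + €0 + €825 + €1,615 = €15,625.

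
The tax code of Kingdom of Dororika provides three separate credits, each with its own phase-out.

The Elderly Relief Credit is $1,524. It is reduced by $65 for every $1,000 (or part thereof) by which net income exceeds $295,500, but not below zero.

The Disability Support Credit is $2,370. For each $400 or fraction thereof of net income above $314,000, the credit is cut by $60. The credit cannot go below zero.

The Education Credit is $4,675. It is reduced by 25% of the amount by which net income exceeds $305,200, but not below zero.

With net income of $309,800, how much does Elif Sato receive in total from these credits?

Elderly Relief Credit: income exceeds $295,500 by $14,300, which is 15 full-or-partial $1,000 increments; reduction = 15 × $65 = $975, leaving $549.
Disability Support Credit: $309,800 is at or below the $314,000 threshold, so the full $2,370 applies.
Education Credit: 25% of the $4,600 excess over $305,200 is $1,150; credit = $4,675 − $1,150 = $3,525.
Total: $549 + $2,370 + $3,525 = $6,444.

$6,444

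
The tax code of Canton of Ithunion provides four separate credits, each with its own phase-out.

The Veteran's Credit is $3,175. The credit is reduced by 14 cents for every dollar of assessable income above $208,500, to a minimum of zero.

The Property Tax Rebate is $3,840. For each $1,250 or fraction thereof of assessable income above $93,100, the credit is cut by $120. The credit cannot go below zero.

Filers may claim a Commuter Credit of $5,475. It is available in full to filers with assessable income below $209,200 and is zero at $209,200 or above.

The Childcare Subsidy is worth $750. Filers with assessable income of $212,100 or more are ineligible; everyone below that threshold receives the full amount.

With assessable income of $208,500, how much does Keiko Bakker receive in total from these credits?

$9,400

Veteran's Credit: $208,500 is at or below the $208,500 threshold, so the full $3,175 applies.
Property Tax Rebate: income exceeds $93,100 by $115,400 → 93 increments × $120 = $11,160 ≥ base, so the credit is $0.
Commuter Credit: $208,500 is below the $209,200 cutoff, so the full $5,475 applies.
Childcare Subsidy: $208,500 is below the $212,100 cutoff, so the full $750 applies.
Total: $3,175 + $0 + $5,475 + $750 = $9,400.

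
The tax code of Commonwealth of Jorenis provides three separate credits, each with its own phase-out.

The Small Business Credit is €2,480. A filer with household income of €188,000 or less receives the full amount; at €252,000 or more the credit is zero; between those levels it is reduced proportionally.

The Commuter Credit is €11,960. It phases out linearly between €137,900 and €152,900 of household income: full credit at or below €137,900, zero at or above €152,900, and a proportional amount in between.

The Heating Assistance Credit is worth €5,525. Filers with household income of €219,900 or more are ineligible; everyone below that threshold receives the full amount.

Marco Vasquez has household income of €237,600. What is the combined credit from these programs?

Small Business Credit: €237,600 is €49,600 into a €64,000 phase-out range, leaving 14,400/64,000 of the credit: €2,480 × 14,400/64,000 = €558.
Commuter Credit: €237,600 is at or above €152,900, so the credit is €0.
Heating Assistance Credit: €237,600 meets or exceeds the €219,900 cutoff, so the credit is €0.
Total: €558 + €0 + €0 = €558.

€558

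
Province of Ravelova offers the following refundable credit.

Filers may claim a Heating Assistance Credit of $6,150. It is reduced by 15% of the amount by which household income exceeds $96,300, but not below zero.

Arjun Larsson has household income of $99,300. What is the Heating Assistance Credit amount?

$5,700

Heating Assistance Credit: 15% of the $3,000 excess over $96,300 is $450; credit = $6,150 − $450 = $5,700.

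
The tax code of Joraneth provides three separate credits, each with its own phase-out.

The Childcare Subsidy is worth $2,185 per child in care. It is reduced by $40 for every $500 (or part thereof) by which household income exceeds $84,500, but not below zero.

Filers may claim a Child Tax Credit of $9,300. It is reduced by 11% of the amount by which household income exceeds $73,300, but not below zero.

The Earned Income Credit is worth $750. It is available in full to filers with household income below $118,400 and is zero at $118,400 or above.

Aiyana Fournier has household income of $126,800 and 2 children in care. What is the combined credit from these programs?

$4,385

Childcare Subsidy: base = 2 × $2,185 = $4,370. income exceeds $84,500 by $42,300, which is 85 full-or-partial $500 increments; reduction = 85 × $40 = $3,400, leaving $970.
Child Tax Credit: 11% of the $53,500 excess over $73,300 is $5,885; credit = $9,300 − $5,885 = $3,415.
Earned Income Credit: $126,800 meets or exceeds the $118,400 cutoff, so the credit is $0.
Total: $970 + $3,415 + $0 = $4,385.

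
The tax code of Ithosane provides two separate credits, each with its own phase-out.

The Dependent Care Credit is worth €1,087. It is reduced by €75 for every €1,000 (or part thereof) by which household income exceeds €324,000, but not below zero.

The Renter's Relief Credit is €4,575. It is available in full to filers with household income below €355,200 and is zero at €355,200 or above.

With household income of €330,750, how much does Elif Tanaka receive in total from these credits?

Dependent Care Credit: income exceeds €324,000 by €6,750, which is 7 full-or-partial €1,000 increments; reduction = 7 × €75 = €525, leaving €562.
Renter's Relief Credit: €330,750 is below the €355,200 cutoff, so the full €4,575 applies.
Total: €562 + €4,575 = €5,137.

€5,137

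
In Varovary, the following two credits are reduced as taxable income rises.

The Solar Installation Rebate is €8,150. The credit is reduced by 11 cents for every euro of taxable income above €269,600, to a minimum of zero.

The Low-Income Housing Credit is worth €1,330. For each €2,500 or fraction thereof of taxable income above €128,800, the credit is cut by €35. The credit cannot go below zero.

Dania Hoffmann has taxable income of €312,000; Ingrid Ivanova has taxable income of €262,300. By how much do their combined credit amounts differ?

€4,664

Dania (€312,000): Solar Installation Rebate: 11% of the €42,400 excess over €269,600 is €4,664; credit = €8,150 − €4,664 = €3,486. Low-Income Housing Credit: income exceeds €128,800 by €183,200 → 74 increments × €35 = €2,590 ≥ base, so the credit is €0. total €3,486 + €0 = €3,486
Ingrid (€262,300): Solar Installation Rebate: €262,300 is at or below the €269,600 threshold, so the full €8,150 applies. Low-Income Housing Credit: income exceeds €128,800 by €133,500 → 54 increments × €35 = €1,890 ≥ base, so the credit is €0. total €8,150 + €0 = €8,150
Difference: |€3,486 − €8,150| = €4,664.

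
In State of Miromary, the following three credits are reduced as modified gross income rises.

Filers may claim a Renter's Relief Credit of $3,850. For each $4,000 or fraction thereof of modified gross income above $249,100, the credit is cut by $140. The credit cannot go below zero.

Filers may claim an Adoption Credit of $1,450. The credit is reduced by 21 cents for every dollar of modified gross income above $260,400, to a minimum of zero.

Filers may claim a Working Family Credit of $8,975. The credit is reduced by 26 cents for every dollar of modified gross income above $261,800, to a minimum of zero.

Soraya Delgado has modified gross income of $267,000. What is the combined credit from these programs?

$10,837

Renter's Relief Credit: income exceeds $249,100 by $17,900, which is 5 full-or-partial $4,000 increments; reduction = 5 × $140 = $700, leaving $3,150.
Adoption Credit: 21% of the $6,600 excess over $260,400 is $1,386; credit = $1,450 − $1,386 = $64.
Working Family Credit: 26% of the $5,200 excess over $261,800 is $1,352; credit = $8,975 − $1,352 = $7,623.
Total: $3,150 + $64 + $7,623 = $10,837.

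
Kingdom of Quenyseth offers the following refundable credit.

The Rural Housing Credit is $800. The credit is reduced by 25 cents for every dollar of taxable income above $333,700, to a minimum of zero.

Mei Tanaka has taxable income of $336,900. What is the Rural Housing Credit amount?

$0

Rural Housing Credit: 25% of the $3,200 excess over $333,700 is $800 ≥ base, so the credit is $0.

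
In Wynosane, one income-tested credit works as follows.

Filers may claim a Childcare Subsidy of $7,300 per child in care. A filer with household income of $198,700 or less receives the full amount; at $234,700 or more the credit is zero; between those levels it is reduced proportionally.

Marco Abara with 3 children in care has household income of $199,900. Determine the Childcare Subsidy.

$21,170

Childcare Subsidy: base = 3 × $7,300 = $21,900. $199,900 is $1,200 into a $36,000 phase-out range, leaving 34,800/36,000 of the credit: $21,900 × 34,800/36,000 = $21,170.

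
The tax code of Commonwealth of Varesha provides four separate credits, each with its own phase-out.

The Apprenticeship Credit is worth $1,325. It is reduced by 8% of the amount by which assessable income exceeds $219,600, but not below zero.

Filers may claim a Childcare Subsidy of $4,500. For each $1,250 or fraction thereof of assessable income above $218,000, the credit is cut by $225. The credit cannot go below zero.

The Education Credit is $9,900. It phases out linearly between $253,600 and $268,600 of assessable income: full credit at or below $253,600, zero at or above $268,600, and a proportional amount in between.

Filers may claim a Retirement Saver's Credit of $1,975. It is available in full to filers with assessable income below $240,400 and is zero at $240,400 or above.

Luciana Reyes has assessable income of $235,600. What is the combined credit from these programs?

$13,045

Apprenticeship Credit: 8% of the $16,000 excess over $219,600 is $1,280; credit = $1,325 − $1,280 = $45.
Childcare Subsidy: income exceeds $218,000 by $17,600, which is 15 full-or-partial $1,250 increments; reduction = 15 × $225 = $3,375, leaving $1,125.
Education Credit: $235,600 is at or below the $253,600 threshold, so the full $9,900 applies.
Retirement Saver's Credit: $235,600 is below the $240,400 cutoff, so the full $1,975 applies.
Total: $45 + $1,125 + $9,900 + $1,975 = $13,045.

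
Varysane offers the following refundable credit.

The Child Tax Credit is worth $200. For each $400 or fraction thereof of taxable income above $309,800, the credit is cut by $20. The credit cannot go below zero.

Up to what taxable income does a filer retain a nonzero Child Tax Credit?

After 9 increments the reduction is 9 × $20 = $180, leaving $20; one more increment wipes it out. Increment 9 ends at excess 9 × $400 = $3,600, so the highest qualifying income is $309,800 + $3,600 = $313,400.

$313,400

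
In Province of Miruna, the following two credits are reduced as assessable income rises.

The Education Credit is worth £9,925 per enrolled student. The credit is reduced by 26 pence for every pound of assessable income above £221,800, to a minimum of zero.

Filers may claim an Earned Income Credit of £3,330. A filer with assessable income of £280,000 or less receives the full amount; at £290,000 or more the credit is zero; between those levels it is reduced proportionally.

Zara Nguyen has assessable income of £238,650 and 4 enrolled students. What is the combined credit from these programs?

£38,649

Education Credit: base = 4 × £9,925 = £39,700. 26% of the £16,850 excess over £221,800 is £4,381; credit = £39,700 − £4,381 = £35,319.
Earned Income Credit: £238,650 is at or below the £280,000 threshold, so the full £3,330 applies.
Total: £35,319 + £3,330 = £38,649.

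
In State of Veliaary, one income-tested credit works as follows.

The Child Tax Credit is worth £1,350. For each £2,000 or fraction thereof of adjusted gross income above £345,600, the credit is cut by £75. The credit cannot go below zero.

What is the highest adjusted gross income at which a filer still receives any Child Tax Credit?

After 17 increments the reduction is 17 × £75 = £1,275, leaving £75; one more increment wipes it out. Increment 17 ends at excess 17 × £2,000 = £34,000, so the highest qualifying income is £345,600 + £34,000 = £379,600.

£379,600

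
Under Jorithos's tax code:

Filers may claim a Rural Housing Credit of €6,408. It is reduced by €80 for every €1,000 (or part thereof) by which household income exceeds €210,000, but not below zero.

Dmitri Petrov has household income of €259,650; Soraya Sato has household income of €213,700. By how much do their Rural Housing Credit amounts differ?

Dmitri (€259,650): Rural Housing Credit: income exceeds €210,000 by €49,650, which is 50 full-or-partial €1,000 increments; reduction = 50 × €80 = €4,000, leaving €2,408.
Soraya (€213,700): Rural Housing Credit: income exceeds €210,000 by €3,700, which is 4 full-or-partial €1,000 increments; reduction = 4 × €80 = €320, leaving €6,088.
Difference: |€2,408 − €6,088| = €3,680.

€3,680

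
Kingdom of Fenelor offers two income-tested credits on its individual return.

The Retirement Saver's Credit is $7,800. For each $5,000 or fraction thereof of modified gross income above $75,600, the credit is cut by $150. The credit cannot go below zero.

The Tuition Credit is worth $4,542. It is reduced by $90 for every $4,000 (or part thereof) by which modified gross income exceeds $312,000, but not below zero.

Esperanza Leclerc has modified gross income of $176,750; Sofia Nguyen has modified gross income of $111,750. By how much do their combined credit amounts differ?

Esperanza ($176,750): Retirement Saver's Credit: income exceeds $75,600 by $101,150, which is 21 full-or-partial $5,000 increments; reduction = 21 × $150 = $3,150, leaving $4,650. Tuition Credit: $176,750 is at or below the $312,000 threshold, so the full $4,542 applies. total $4,650 + $4,542 = $9,192
Sofia ($111,750): Retirement Saver's Credit: income exceeds $75,600 by $36,150, which is 8 full-or-partial $5,000 increments; reduction = 8 × $150 = $1,200, leaving $6,600. Tuition Credit: $111,750 is at or below the $312,000 threshold, so the full $4,542 applies. total $6,600 + $4,542 = $11,142
Difference: |$9,192 − $11,142| = $1,950.

$1,950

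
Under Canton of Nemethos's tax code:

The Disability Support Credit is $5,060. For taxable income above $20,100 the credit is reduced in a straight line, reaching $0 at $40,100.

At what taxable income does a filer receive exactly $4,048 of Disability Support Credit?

$4,048 is 4,048/5,060 of the full $5,060, so 1,012/5,060 of the $20,000 range has been used: income = $20,100 + $20,000 × 1,012/5,060 = $24,100.

$24,100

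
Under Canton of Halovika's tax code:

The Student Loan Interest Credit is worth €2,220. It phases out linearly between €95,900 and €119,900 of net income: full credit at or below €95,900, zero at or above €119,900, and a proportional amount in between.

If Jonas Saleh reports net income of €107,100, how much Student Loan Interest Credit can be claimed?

Student Loan Interest Credit: €107,100 is €11,200 into a €24,000 phase-out range, leaving 12,800/24,000 of the credit: €2,220 × 12,800/24,000 = €1,184.

€1,184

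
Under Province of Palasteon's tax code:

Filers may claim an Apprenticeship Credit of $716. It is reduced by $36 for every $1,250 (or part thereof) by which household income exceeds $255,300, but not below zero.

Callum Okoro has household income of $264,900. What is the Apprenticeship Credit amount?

$428

Apprenticeship Credit: income exceeds $255,300 by $9,600, which is 8 full-or-partial $1,250 increments; reduction = 8 × $36 = $288, leaving $428.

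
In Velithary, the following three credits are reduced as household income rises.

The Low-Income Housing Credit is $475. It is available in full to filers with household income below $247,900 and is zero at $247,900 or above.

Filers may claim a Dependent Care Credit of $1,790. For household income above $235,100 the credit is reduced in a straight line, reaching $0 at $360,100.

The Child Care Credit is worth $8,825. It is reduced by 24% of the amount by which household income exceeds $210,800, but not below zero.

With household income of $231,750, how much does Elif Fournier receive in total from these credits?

Low-Income Housing Credit: $231,750 is below the $247,900 cutoff, so the full $475 applies.
Dependent Care Credit: $231,750 is at or below the $235,100 threshold, so the full $1,790 applies.
Child Care Credit: 24% of the $20,950 excess over $210,800 is $5,028; credit = $8,825 − $5,028 = $3,797.
Total: $475 + $1,790 + $3,797 = $6,062.

$6,062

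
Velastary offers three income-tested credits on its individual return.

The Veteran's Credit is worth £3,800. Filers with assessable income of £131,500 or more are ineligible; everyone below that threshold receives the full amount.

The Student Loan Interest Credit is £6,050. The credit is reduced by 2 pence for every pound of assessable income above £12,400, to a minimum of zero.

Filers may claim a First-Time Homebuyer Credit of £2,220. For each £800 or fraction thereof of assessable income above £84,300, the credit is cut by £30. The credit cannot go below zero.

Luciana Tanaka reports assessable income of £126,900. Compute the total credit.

Veteran's Credit: £126,900 is below the £131,500 cutoff, so the full £3,800 applies.
Student Loan Interest Credit: 2% of the £114,500 excess over £12,400 is £2,290; credit = £6,050 − £2,290 = £3,760.
First-Time Homebuyer Credit: income exceeds £84,300 by £42,600, which is 54 full-or-partial £800 increments; reduction = 54 × £30 = £1,620, leaving £600.
Total: £3,800 + £3,760 + £600 = £8,160.

£8,160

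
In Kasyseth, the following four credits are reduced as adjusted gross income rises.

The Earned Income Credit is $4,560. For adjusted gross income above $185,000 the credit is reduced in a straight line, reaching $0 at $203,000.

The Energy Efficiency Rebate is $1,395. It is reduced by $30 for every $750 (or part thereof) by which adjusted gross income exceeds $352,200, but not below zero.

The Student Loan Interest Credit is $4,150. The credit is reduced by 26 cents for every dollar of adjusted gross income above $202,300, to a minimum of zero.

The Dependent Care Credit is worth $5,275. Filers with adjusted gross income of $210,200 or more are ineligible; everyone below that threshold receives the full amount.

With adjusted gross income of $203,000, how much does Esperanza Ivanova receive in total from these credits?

$10,638

Earned Income Credit: $203,000 is at or above $203,000, so the credit is $0.
Energy Efficiency Rebate: $203,000 is at or below the $352,200 threshold, so the full $1,395 applies.
Student Loan Interest Credit: 26% of the $700 excess over $202,300 is $182; credit = $4,150 − $182 = $3,968.
Dependent Care Credit: $203,000 is below the $210,200 cutoff, so the full $5,275 applies.
Total: $0 + $1,395 + $3,968 + $5,275 = $10,638.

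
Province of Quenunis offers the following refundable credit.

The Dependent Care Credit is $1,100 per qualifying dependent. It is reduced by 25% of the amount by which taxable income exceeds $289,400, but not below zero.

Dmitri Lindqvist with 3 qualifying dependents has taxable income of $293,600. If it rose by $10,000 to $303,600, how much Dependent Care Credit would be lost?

At $293,600 — base = 3 × $1,100 = $3,300. 25% of the $4,200 excess over $289,400 is $1,050; credit = $3,300 − $1,050 = $2,250.
At $303,600 — base = 3 × $1,100 = $3,300. 25% of the $14,200 excess over $289,400 is $3,550 ≥ base, so the credit is $0.
Lost: $2,250 − $0 = $2,250.

$2,250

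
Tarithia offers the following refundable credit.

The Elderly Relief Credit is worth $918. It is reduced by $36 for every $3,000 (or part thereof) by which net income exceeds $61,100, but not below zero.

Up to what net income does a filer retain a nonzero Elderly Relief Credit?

After 25 increments the reduction is 25 × $36 = $900, leaving $18; one more increment wipes it out. Increment 25 ends at excess 25 × $3,000 = $75,000, so the highest qualifying income is $61,100 + $75,000 = $136,100.

$136,100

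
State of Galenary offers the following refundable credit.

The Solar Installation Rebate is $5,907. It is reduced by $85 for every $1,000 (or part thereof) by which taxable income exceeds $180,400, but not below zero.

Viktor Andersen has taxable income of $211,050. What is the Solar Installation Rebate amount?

Solar Installation Rebate: income exceeds $180,400 by $30,650, which is 31 full-or-partial $1,000 increments; reduction = 31 × $85 = $2,635, leaving $3,272.

$3,272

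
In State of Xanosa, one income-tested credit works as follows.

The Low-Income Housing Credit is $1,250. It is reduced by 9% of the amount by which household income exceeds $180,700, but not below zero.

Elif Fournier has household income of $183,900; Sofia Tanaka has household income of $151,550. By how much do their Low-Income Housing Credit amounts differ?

Elif ($183,900): Low-Income Housing Credit: 9% of the $3,200 excess over $180,700 is $288; credit = $1,250 − $288 = $962.
Sofia ($151,550): Low-Income Housing Credit: $151,550 is at or below the $180,700 threshold, so the full $1,250 applies.
Difference: |$962 − $1,250| = $288.

$288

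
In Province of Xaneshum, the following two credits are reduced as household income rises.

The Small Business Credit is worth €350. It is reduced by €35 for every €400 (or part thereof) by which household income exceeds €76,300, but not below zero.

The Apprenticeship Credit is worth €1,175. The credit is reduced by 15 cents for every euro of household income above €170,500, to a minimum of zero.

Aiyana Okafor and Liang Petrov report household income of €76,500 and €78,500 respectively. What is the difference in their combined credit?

€175

Aiyana (€76,500): Small Business Credit: income exceeds €76,300 by €200, which is 1 full-or-partial €400 increment; reduction = 1 × €35 = €35, leaving €315. Apprenticeship Credit: €76,500 is at or below the €170,500 threshold, so the full €1,175 applies. total €315 + €1,175 = €1,490
Liang (€78,500): Small Business Credit: income exceeds €76,300 by €2,200, which is 6 full-or-partial €400 increments; reduction = 6 × €35 = €210, leaving €140. Apprenticeship Credit: €78,500 is at or below the €170,500 threshold, so the full €1,175 applies. total €140 + €1,175 = €1,315
Difference: |€1,490 − €1,315| = €175.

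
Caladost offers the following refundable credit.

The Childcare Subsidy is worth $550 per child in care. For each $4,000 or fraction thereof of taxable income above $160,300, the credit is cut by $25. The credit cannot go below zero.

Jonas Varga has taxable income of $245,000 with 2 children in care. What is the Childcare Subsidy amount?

$550

Childcare Subsidy: base = 2 × $550 = $1,100. income exceeds $160,300 by $84,700, which is 22 full-or-partial $4,000 increments; reduction = 22 × $25 = $550, leaving $550.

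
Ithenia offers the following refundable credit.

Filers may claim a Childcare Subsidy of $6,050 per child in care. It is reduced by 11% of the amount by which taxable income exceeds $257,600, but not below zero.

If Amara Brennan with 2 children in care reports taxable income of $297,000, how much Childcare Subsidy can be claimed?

$7,766

Childcare Subsidy: base = 2 × $6,050 = $12,100. 11% of the $39,400 excess over $257,600 is $4,334; credit = $12,100 − $4,334 = $7,766.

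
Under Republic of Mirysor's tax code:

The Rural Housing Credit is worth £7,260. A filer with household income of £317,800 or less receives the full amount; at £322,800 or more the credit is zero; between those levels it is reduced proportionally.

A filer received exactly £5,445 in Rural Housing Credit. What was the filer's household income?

£5,445 is 5,445/7,260 of the full £7,260, so 1,815/7,260 of the £5,000 range has been used: income = £317,800 + £5,000 × 1,815/7,260 = £319,050.

£319,050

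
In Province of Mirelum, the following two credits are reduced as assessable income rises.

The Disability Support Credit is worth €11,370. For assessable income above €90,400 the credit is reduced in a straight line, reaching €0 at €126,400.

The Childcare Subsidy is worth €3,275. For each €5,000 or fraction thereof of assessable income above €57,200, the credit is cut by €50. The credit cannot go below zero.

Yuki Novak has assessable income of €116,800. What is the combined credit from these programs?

Disability Support Credit: €116,800 is €26,400 into a €36,000 phase-out range, leaving 9,600/36,000 of the credit: €11,370 × 9,600/36,000 = €3,032.
Childcare Subsidy: income exceeds €57,200 by €59,600, which is 12 full-or-partial €5,000 increments; reduction = 12 × €50 = €600, leaving €2,675.
Total: €3,032 + €2,675 = €5,707.

€5,707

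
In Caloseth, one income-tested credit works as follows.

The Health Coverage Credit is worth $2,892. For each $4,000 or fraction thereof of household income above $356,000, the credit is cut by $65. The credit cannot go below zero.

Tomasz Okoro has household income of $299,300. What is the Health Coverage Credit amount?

$2,892

Health Coverage Credit: $299,300 is at or below the $356,000 threshold, so the full $2,892 applies.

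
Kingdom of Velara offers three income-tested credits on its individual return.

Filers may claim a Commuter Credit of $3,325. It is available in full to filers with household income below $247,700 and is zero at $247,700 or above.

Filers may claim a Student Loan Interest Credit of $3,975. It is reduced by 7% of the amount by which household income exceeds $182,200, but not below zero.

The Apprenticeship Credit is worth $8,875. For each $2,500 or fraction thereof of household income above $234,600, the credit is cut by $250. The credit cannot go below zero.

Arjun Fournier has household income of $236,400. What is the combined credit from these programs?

Commuter Credit: $236,400 is below the $247,700 cutoff, so the full $3,325 applies.
Student Loan Interest Credit: 7% of the $54,200 excess over $182,200 is $3,794; credit = $3,975 − $3,794 = $181.
Apprenticeship Credit: income exceeds $234,600 by $1,800, which is 1 full-or-partial $2,500 increment; reduction = 1 × $250 = $250, leaving $8,625.
Total: $3,325 + $181 + $8,625 = $12,131.

$12,131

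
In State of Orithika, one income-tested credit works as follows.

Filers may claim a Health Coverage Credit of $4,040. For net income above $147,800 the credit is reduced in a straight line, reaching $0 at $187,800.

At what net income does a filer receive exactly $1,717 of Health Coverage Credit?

$1,717 is 1,717/4,040 of the full $4,040, so 2,323/4,040 of the $40,000 range has been used: income = $147,800 + $40,000 × 2,323/4,040 = $170,800.

$170,800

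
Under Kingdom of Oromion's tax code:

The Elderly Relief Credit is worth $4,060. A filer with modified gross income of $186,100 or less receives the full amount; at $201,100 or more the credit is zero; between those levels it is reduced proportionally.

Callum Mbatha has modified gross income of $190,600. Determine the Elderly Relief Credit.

Elderly Relief Credit: $190,600 is $4,500 into a $15,000 phase-out range, leaving 10,500/15,000 of the credit: $4,060 × 10,500/15,000 = $2,842.

$2,842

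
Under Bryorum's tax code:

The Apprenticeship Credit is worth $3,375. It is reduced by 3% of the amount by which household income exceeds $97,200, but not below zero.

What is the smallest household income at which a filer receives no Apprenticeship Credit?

$209,700

The credit falls by 3% of each dollar above $97,200, so it reaches zero when the excess is $3,375 / 3% = $112,500: income = $97,200 + $112,500 = $209,700.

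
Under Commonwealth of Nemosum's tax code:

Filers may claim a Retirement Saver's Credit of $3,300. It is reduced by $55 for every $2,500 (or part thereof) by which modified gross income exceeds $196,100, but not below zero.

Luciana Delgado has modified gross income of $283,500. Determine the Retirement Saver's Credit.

$1,375

Retirement Saver's Credit: income exceeds $196,100 by $87,400, which is 35 full-or-partial $2,500 increments; reduction = 35 × $55 = $1,925, leaving $1,375.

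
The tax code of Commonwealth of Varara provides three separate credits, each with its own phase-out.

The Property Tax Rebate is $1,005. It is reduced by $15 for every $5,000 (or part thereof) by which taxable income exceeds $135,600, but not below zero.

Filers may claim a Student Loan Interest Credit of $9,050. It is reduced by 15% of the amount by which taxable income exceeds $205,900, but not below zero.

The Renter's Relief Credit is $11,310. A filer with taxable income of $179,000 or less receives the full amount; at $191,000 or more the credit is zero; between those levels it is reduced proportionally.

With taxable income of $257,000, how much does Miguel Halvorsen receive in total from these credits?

Property Tax Rebate: income exceeds $135,600 by $121,400, which is 25 full-or-partial $5,000 increments; reduction = 25 × $15 = $375, leaving $630.
Student Loan Interest Credit: 15% of the $51,100 excess over $205,900 is $7,665; credit = $9,050 − $7,665 = $1,385.
Renter's Relief Credit: $257,000 is at or above $191,000, so the credit is $0.
Total: $630 + $1,385 + $0 = $2,015.

$2,015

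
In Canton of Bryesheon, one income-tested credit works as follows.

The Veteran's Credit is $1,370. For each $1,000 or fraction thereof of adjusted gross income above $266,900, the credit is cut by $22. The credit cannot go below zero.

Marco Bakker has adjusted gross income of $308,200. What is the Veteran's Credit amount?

Veteran's Credit: income exceeds $266,900 by $41,300, which is 42 full-or-partial $1,000 increments; reduction = 42 × $22 = $924, leaving $446.

$446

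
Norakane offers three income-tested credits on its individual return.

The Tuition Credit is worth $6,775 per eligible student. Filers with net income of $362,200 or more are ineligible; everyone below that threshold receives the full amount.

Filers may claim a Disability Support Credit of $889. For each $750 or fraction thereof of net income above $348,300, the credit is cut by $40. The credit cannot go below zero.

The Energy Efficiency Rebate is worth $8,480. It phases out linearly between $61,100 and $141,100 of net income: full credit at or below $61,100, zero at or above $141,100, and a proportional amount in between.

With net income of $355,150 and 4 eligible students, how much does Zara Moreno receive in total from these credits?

$27,589

Tuition Credit: base = 4 × $6,775 = $27,100. $355,150 is below the $362,200 cutoff, so the full $27,100 applies.
Disability Support Credit: income exceeds $348,300 by $6,850, which is 10 full-or-partial $750 increments; reduction = 10 × $40 = $400, leaving $489.
Energy Efficiency Rebate: $355,150 is at or above $141,100, so the credit is $0.
Total: $27,100 + $489 + $0 = $27,589.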